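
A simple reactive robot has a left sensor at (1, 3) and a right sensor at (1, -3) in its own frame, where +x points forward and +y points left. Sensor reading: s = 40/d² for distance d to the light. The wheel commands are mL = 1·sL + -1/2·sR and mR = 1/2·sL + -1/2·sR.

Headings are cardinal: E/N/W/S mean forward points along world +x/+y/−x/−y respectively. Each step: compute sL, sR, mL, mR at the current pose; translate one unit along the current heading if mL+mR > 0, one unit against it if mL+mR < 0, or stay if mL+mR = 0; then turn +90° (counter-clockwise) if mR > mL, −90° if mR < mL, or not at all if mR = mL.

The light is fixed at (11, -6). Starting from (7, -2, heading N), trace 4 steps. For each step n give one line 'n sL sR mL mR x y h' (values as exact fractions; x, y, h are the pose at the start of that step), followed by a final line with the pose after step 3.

n=0: pose=(7,-2,N); sL=20/37, sR=20/13; mL=-110/481, mR=-240/481; mL+mR=-350/481 → advance -1; mR−mL=-10/37 → turn -1·90°
n=1: pose=(7,-3,E); sL=8/9, sR=40/9; mL=-4/3, mR=-16/9; mL+mR=-28/9 → advance -1; mR−mL=-4/9 → turn -1·90°
n=2: pose=(6,-3,S); sL=5, sR=10/17; mL=80/17, mR=75/34; mL+mR=235/34 → advance +1; mR−mL=-5/2 → turn -1·90°
n=3: pose=(6,-4,W); sL=40/37, sR=40/61; mL=1700/2257, mR=480/2257; mL+mR=2180/2257 → advance +1; mR−mL=-20/37 → turn -1·90°

0 20/37 20/13 -110/481 -240/481 7 -2 N
1 8/9 40/9 -4/3 -16/9 7 -3 E
2 5 10/17 80/17 75/34 6 -3 S
3 40/37 40/61 1700/2257 480/2257 6 -4 W
final 5 -4 N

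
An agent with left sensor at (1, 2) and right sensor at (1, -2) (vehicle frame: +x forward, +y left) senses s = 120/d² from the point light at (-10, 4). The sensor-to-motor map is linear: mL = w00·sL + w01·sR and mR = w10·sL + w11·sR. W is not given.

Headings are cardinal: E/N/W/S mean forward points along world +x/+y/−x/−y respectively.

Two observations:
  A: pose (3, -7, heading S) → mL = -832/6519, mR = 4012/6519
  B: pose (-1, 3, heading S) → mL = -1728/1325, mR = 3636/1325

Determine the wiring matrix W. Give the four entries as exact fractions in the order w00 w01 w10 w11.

1 -1 1/2 1

obs A: pose=(3,-7,S) → sL=40/123, sR=24/53, mL=-832/6519, mR=4012/6519
obs B: pose=(-1,3,S) → sL=24/25, sR=120/53, mL=-1728/1325, mR=3636/1325
sensor matrix S = [[40/123, 24/53], [24/25, 120/53]]; det S = 16384/54325
solve [mL_A; mL_B] = S·[w00; w01] and [mR_A; mR_B] = S·[w10; w11]:
  w00 = 1, w01 = -1, w10 = 1/2, w11 = 1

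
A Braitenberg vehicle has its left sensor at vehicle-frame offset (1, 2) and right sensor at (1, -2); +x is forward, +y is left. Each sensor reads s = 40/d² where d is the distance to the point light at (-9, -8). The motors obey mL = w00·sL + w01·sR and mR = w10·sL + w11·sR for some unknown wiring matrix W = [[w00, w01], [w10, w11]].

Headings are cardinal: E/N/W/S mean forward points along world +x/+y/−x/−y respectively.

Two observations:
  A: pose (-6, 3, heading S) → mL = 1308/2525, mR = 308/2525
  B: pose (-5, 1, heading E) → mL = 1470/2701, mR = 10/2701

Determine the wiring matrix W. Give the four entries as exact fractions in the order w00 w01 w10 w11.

1 1/2 1 -1/2

obs A: pose=(-6,3,S) → sL=8/25, sR=40/101, mL=1308/2525, mR=308/2525
obs B: pose=(-5,1,E) → sL=20/73, sR=20/37, mL=1470/2701, mR=10/2701
sensor matrix S = [[8/25, 40/101], [20/73, 20/37]]; det S = 87936/1364005
solve [mL_A; mL_B] = S·[w00; w01] and [mR_A; mR_B] = S·[w10; w11]:
  w00 = 1, w01 = 1/2, w10 = 1, w11 = -1/2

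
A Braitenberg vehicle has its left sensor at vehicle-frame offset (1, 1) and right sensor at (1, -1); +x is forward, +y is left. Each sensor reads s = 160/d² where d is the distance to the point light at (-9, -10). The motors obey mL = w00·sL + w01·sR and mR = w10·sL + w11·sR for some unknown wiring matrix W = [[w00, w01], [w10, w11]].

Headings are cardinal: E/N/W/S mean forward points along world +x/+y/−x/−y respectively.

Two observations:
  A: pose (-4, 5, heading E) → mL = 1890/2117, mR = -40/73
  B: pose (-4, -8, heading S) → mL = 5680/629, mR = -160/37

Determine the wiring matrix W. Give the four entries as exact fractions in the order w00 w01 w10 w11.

obs A: pose=(-4,5,E) → sL=40/73, sR=20/29, mL=1890/2117, mR=-40/73
obs B: pose=(-4,-8,S) → sL=160/37, sR=160/17, mL=5680/629, mR=-160/37
sensor matrix S = [[40/73, 20/29], [160/37, 160/17]]; det S = 2896000/1331593
solve [mL_A; mL_B] = S·[w00; w01] and [mR_A; mR_B] = S·[w10; w11]:
  w00 = 1, w01 = 1/2, w10 = -1, w11 = 0

1 1/2 -1 0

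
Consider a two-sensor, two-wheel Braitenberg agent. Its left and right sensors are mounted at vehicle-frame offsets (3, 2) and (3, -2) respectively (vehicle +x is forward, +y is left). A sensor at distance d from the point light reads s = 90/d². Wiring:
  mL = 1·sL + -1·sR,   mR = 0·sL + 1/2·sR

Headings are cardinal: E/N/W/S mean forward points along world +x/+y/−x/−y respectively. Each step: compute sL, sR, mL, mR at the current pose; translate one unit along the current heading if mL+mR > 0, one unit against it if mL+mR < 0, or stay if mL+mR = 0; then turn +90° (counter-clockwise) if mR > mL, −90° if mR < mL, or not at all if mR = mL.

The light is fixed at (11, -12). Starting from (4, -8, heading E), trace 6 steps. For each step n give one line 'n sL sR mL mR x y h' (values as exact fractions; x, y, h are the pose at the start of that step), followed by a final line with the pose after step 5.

n=0: pose=(4,-8,E); sL=45/26, sR=9/2; mL=-36/13, mR=9/4; mL+mR=-27/52 → advance -1; mR−mL=261/52 → turn +1·90°
n=1: pose=(3,-8,N); sL=90/149, sR=18/17; mL=-1152/2533, mR=9/17; mL+mR=189/2533 → advance +1; mR−mL=2493/2533 → turn +1·90°
n=2: pose=(3,-7,W); sL=9/13, sR=9/17; mL=36/221, mR=9/34; mL+mR=189/442 → advance +1; mR−mL=45/442 → turn +1·90°
n=3: pose=(2,-7,S); sL=90/53, sR=18/25; mL=1296/1325, mR=9/25; mL+mR=1773/1325 → advance +1; mR−mL=-819/1325 → turn -1·90°
n=4: pose=(2,-8,W); sL=45/74, sR=1/2; mL=4/37, mR=1/4; mL+mR=53/148 → advance +1; mR−mL=21/148 → turn +1·90°
n=5: pose=(1,-8,S); sL=18/13, sR=18/29; mL=288/377, mR=9/29; mL+mR=405/377 → advance +1; mR−mL=-171/377 → turn -1·90°

0 45/26 9/2 -36/13 9/4 4 -8 E
1 90/149 18/17 -1152/2533 9/17 3 -8 N
2 9/13 9/17 36/221 9/34 3 -7 W
3 90/53 18/25 1296/1325 9/25 2 -7 S
4 45/74 1/2 4/37 1/4 2 -8 W
5 18/13 18/29 288/377 9/29 1 -8 S
final 1 -9 W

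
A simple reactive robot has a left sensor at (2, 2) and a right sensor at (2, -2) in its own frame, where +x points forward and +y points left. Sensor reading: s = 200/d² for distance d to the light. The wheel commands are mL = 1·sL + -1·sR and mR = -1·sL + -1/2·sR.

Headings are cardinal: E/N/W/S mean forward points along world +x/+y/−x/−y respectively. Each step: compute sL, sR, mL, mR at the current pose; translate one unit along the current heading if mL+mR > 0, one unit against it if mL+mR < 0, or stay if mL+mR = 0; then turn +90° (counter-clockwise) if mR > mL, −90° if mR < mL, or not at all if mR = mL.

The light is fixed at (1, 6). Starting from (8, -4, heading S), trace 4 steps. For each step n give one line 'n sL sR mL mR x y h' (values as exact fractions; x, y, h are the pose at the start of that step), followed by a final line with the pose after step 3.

n=0: pose=(8,-4,S); sL=8/9, sR=200/169; mL=-448/1521, mR=-2252/1521; mL+mR=-300/169 → advance -1; mR−mL=-1804/1521 → turn -1·90°
n=1: pose=(8,-3,W); sL=100/73, sR=100/37; mL=-3600/2701, mR=-7350/2701; mL+mR=-150/37 → advance -1; mR−mL=-3750/2701 → turn -1·90°
n=2: pose=(9,-3,N); sL=40/17, sR=200/149; mL=2560/2533, mR=-7660/2533; mL+mR=-300/149 → advance -1; mR−mL=-10220/2533 → turn -1·90°
n=3: pose=(9,-4,E); sL=50/41, sR=50/61; mL=1000/2501, mR=-4075/2501; mL+mR=-75/61 → advance -1; mR−mL=-5075/2501 → turn -1·90°

0 8/9 200/169 -448/1521 -2252/1521 8 -4 S
1 100/73 100/37 -3600/2701 -7350/2701 8 -3 W
2 40/17 200/149 2560/2533 -7660/2533 9 -3 N
3 50/41 50/61 1000/2501 -4075/2501 9 -4 E
final 8 -4 S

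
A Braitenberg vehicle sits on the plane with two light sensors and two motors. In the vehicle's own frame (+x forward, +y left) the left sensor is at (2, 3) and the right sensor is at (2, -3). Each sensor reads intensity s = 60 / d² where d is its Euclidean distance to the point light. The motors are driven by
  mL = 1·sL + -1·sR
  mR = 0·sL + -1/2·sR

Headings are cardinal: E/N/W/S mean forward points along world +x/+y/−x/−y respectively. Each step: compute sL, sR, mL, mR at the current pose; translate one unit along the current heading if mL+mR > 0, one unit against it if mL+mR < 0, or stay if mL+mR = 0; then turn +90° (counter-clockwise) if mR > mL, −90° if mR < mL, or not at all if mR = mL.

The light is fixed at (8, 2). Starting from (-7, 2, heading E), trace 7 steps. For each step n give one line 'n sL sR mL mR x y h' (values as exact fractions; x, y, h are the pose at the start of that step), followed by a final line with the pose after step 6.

n=0: pose=(-7,2,E); sL=30/89, sR=30/89; mL=0, mR=-15/89; mL+mR=-15/89 → advance -1; mR−mL=-15/89 → turn -1·90°
n=1: pose=(-8,2,S); sL=60/173, sR=12/73; mL=2304/12629, mR=-6/73; mL+mR=1266/12629 → advance +1; mR−mL=-3342/12629 → turn -1·90°
n=2: pose=(-8,1,W); sL=3/17, sR=15/82; mL=-9/1394, mR=-15/164; mL+mR=-273/2788 → advance -1; mR−mL=-237/2788 → turn -1·90°
n=3: pose=(-7,1,N); sL=12/65, sR=12/29; mL=-432/1885, mR=-6/29; mL+mR=-822/1885 → advance -1; mR−mL=42/1885 → turn +1·90°
n=4: pose=(-7,0,W); sL=30/157, sR=6/29; mL=-72/4553, mR=-3/29; mL+mR=-543/4553 → advance -1; mR−mL=-399/4553 → turn -1·90°
n=5: pose=(-6,0,N); sL=60/289, sR=60/121; mL=-10080/34969, mR=-30/121; mL+mR=-18750/34969 → advance -1; mR−mL=1410/34969 → turn +1·90°
n=6: pose=(-6,-1,W); sL=15/73, sR=15/64; mL=-135/4672, mR=-15/128; mL+mR=-1365/9344 → advance -1; mR−mL=-825/9344 → turn -1·90°

0 30/89 30/89 0 -15/89 -7 2 E
1 60/173 12/73 2304/12629 -6/73 -8 2 S
2 3/17 15/82 -9/1394 -15/164 -8 1 W
3 12/65 12/29 -432/1885 -6/29 -7 1 N
4 30/157 6/29 -72/4553 -3/29 -7 0 W
5 60/289 60/121 -10080/34969 -30/121 -6 0 N
6 15/73 15/64 -135/4672 -15/128 -6 -1 W
final -5 -1 N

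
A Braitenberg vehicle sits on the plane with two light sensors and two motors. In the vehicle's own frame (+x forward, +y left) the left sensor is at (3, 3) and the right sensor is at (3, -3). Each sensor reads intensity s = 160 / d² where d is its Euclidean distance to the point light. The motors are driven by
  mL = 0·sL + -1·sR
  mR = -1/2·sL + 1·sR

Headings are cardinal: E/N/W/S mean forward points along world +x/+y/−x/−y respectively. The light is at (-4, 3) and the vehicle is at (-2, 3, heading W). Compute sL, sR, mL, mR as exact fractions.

left sensor world pos  = (-5, 0); dL² = 10
right sensor world pos = (-5, 6); dR² = 10
sL = 160/10 = 16
sR = 160/10 = 16
mL = 0·sL + -1·sR = -16
mR = -1/2·sL + 1·sR = 8

16 16 -16 8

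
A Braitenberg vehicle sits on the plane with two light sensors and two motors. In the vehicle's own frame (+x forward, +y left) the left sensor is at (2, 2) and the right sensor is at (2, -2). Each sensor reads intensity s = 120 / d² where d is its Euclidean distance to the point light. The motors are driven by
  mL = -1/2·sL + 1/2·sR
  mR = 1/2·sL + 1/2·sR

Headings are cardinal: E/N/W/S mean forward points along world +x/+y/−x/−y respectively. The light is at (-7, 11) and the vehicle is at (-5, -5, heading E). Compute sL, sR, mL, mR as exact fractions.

left sensor world pos  = (-3, -3); dL² = 212
right sensor world pos = (-3, -7); dR² = 340
sL = 120/212 = 30/53
sR = 120/340 = 6/17
mL = -1/2·sL + 1/2·sR = -96/901
mR = 1/2·sL + 1/2·sR = 414/901

30/53 6/17 -96/901 414/901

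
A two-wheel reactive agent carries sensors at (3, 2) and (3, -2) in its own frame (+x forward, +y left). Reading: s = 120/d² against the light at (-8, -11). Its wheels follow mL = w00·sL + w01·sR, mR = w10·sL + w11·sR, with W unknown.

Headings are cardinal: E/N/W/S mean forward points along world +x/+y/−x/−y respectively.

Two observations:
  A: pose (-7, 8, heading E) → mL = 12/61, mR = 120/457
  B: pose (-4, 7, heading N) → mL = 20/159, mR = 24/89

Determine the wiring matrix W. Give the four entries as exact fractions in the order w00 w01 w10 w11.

0 1/2 1 0

obs A: pose=(-7,8,E) → sL=120/457, sR=24/61, mL=12/61, mR=120/457
obs B: pose=(-4,7,N) → sL=24/89, sR=40/159, mL=20/159, mR=24/89
sensor matrix S = [[120/457, 24/61], [24/89, 40/159]]; det S = -5264896/131495809
solve [mL_A; mL_B] = S·[w00; w01] and [mR_A; mR_B] = S·[w10; w11]:
  w00 = 0, w01 = 1/2, w10 = 1, w11 = 0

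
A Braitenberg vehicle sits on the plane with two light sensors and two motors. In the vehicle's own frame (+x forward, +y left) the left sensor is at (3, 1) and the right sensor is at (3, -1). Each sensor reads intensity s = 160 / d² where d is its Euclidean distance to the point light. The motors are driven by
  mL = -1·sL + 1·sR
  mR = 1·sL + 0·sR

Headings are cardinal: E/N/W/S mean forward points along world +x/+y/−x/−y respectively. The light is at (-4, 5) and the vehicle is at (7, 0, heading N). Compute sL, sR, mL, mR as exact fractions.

left sensor world pos  = (6, 3); dL² = 104
right sensor world pos = (8, 3); dR² = 148
sL = 160/104 = 20/13
sR = 160/148 = 40/37
mL = -1·sL + 1·sR = -220/481
mR = 1·sL + 0·sR = 20/13

20/13 40/37 -220/481 20/13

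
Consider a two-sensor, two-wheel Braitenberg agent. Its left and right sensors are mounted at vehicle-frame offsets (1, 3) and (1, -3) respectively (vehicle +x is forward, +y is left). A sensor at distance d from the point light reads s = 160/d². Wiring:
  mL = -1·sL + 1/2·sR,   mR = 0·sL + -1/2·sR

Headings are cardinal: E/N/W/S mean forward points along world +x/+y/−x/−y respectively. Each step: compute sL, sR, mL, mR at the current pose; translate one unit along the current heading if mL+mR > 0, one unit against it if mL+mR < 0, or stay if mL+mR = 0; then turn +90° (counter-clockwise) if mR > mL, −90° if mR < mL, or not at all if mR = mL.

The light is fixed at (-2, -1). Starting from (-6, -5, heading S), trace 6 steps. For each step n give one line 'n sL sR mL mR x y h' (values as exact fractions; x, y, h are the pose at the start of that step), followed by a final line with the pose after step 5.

n=0: pose=(-6,-5,S); sL=80/13, sR=80/37; mL=-2440/481, mR=-40/37; mL+mR=-80/13 → advance -1; mR−mL=1920/481 → turn +1·90°
n=1: pose=(-6,-4,E); sL=160/9, sR=32/9; mL=-16, mR=-16/9; mL+mR=-160/9 → advance -1; mR−mL=128/9 → turn +1·90°
n=2: pose=(-7,-4,N); sL=40/17, sR=20; mL=130/17, mR=-10; mL+mR=-40/17 → advance -1; mR−mL=-300/17 → turn -1·90°
n=3: pose=(-7,-5,E); sL=160/17, sR=32/13; mL=-1808/221, mR=-16/13; mL+mR=-160/17 → advance -1; mR−mL=1536/221 → turn +1·90°
n=4: pose=(-8,-5,N); sL=16/9, sR=80/9; mL=8/3, mR=-40/9; mL+mR=-16/9 → advance -1; mR−mL=-64/9 → turn -1·90°
n=5: pose=(-8,-6,E); sL=160/29, sR=160/89; mL=-11920/2581, mR=-80/89; mL+mR=-160/29 → advance -1; mR−mL=9600/2581 → turn +1·90°

0 80/13 80/37 -2440/481 -40/37 -6 -5 S
1 160/9 32/9 -16 -16/9 -6 -4 E
2 40/17 20 130/17 -10 -7 -4 N
3 160/17 32/13 -1808/221 -16/13 -7 -5 E
4 16/9 80/9 8/3 -40/9 -8 -5 N
5 160/29 160/89 -11920/2581 -80/89 -8 -6 E
final -9 -6 N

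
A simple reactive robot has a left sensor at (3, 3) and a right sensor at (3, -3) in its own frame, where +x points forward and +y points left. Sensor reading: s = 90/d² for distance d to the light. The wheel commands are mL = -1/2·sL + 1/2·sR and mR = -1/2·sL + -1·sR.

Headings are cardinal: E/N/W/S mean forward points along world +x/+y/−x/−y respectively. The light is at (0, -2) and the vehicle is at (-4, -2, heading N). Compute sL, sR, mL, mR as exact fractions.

45/29 9 108/29 -567/58

left sensor world pos  = (-7, 1); dL² = 58
right sensor world pos = (-1, 1); dR² = 10
sL = 90/58 = 45/29
sR = 90/10 = 9
mL = -1/2·sL + 1/2·sR = 108/29
mR = -1/2·sL + -1·sR = -567/58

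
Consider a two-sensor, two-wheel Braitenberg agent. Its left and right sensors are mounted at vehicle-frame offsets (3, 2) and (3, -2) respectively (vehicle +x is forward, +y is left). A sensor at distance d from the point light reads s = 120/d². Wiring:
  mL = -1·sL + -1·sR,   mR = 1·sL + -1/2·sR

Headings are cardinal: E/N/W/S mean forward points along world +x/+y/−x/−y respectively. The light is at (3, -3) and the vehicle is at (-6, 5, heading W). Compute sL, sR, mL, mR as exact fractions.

2/3 30/61 -212/183 77/183

left sensor world pos  = (-9, 3); dL² = 180
right sensor world pos = (-9, 7); dR² = 244
sL = 120/180 = 2/3
sR = 120/244 = 30/61
mL = -1·sL + -1·sR = -212/183
mR = 1·sL + -1/2·sR = 77/183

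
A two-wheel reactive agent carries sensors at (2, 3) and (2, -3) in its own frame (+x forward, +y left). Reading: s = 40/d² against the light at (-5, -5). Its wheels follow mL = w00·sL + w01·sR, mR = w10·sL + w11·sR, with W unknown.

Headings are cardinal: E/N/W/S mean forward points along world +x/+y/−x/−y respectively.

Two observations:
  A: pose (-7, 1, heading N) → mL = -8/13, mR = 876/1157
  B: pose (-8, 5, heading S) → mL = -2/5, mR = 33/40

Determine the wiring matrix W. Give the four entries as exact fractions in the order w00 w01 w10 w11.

obs A: pose=(-7,1,N) → sL=40/89, sR=8/13, mL=-8/13, mR=876/1157
obs B: pose=(-8,5,S) → sL=5/8, sR=2/5, mL=-2/5, mR=33/40
sensor matrix S = [[40/89, 8/13], [5/8, 2/5]]; det S = -237/1157
solve [mL_A; mL_B] = S·[w00; w01] and [mR_A; mR_B] = S·[w10; w11]:
  w00 = 0, w01 = -1, w10 = 1, w11 = 1/2

0 -1 1 1/2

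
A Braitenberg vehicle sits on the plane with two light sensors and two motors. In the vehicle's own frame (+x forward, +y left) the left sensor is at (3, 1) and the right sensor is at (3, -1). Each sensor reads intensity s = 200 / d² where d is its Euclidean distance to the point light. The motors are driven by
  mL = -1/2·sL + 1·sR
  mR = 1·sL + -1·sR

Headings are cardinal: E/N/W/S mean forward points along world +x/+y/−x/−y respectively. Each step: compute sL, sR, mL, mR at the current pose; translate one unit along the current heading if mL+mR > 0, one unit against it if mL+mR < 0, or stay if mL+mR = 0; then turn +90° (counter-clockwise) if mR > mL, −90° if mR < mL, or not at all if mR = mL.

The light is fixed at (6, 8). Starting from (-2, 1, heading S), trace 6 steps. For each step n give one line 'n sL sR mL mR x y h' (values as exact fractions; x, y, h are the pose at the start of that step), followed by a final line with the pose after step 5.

n=0: pose=(-2,1,S); sL=200/149, sR=200/181; mL=11700/26969, mR=6400/26969; mL+mR=100/149 → advance +1; mR−mL=-5300/26969 → turn -1·90°
n=1: pose=(-2,0,W); sL=100/101, sR=20/17; mL=1170/1717, mR=-320/1717; mL+mR=50/101 → advance +1; mR−mL=-1490/1717 → turn -1·90°
n=2: pose=(-3,0,N); sL=8/5, sR=200/89; mL=644/445, mR=-288/445; mL+mR=4/5 → advance +1; mR−mL=-932/445 → turn -1·90°
n=3: pose=(-3,1,E); sL=25/9, sR=2; mL=11/18, mR=7/9; mL+mR=25/18 → advance +1; mR−mL=1/6 → turn +1·90°
n=4: pose=(-2,1,N); sL=200/97, sR=40/13; mL=2580/1261, mR=-1280/1261; mL+mR=100/97 → advance +1; mR−mL=-3860/1261 → turn -1·90°
n=5: pose=(-2,2,E); sL=4, sR=100/37; mL=26/37, mR=48/37; mL+mR=2 → advance +1; mR−mL=22/37 → turn +1·90°

0 200/149 200/181 11700/26969 6400/26969 -2 1 S
1 100/101 20/17 1170/1717 -320/1717 -2 0 W
2 8/5 200/89 644/445 -288/445 -3 0 N
3 25/9 2 11/18 7/9 -3 1 E
4 200/97 40/13 2580/1261 -1280/1261 -2 1 N
5 4 100/37 26/37 48/37 -2 2 E
final -1 2 N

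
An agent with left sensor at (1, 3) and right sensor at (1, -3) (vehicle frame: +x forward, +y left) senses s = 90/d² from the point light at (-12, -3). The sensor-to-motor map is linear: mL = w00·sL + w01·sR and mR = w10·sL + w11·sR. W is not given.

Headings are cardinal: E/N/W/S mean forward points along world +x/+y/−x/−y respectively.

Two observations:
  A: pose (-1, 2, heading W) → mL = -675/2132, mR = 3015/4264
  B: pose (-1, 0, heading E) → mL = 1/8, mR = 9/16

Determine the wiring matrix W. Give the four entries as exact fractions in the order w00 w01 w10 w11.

-1 1 1/2 1/2

obs A: pose=(-1,2,W) → sL=45/52, sR=45/82, mL=-675/2132, mR=3015/4264
obs B: pose=(-1,0,E) → sL=1/2, sR=5/8, mL=1/8, mR=9/16
sensor matrix S = [[45/52, 45/82], [1/2, 5/8]]; det S = 4545/17056
solve [mL_A; mL_B] = S·[w00; w01] and [mR_A; mR_B] = S·[w10; w11]:
  w00 = -1, w01 = 1, w10 = 1/2, w11 = 1/2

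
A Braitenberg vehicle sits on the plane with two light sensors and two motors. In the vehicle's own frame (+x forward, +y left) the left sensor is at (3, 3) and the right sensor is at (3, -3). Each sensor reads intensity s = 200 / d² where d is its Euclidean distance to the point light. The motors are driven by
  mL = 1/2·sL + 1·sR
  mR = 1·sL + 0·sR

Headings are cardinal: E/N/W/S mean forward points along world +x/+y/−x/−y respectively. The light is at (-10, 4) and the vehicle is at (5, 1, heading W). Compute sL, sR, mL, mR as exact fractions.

10/9 25/18 35/18 10/9

left sensor world pos  = (2, -2); dL² = 180
right sensor world pos = (2, 4); dR² = 144
sL = 200/180 = 10/9
sR = 200/144 = 25/18
mL = 1/2·sL + 1·sR = 35/18
mR = 1·sL + 0·sR = 10/9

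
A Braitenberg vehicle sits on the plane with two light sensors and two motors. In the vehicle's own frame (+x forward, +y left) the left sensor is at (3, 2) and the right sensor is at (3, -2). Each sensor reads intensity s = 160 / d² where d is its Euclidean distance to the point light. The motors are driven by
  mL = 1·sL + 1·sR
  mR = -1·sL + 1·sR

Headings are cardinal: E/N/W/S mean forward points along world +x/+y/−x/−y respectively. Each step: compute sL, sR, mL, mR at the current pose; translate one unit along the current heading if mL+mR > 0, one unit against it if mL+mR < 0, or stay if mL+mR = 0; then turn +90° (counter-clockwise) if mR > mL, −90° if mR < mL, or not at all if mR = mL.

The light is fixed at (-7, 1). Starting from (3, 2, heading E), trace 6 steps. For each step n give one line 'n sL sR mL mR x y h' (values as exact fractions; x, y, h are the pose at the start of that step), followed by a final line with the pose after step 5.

n=0: pose=(3,2,E); sL=80/89, sR=16/17; mL=2784/1513, mR=64/1513; mL+mR=32/17 → advance +1; mR−mL=-160/89 → turn -1·90°
n=1: pose=(4,2,S); sL=160/173, sR=32/17; mL=8256/2941, mR=2816/2941; mL+mR=64/17 → advance +1; mR−mL=-320/173 → turn -1·90°
n=2: pose=(4,1,W); sL=40/17, sR=40/17; mL=80/17, mR=0; mL+mR=80/17 → advance +1; mR−mL=-80/17 → turn -1·90°
n=3: pose=(3,1,N); sL=160/73, sR=160/153; mL=36160/11169, mR=-12800/11169; mL+mR=320/153 → advance +1; mR−mL=-320/73 → turn -1·90°
n=4: pose=(3,2,E); sL=80/89, sR=16/17; mL=2784/1513, mR=64/1513; mL+mR=32/17 → advance +1; mR−mL=-160/89 → turn -1·90°
n=5: pose=(4,2,S); sL=160/173, sR=32/17; mL=8256/2941, mR=2816/2941; mL+mR=64/17 → advance +1; mR−mL=-320/173 → turn -1·90°

0 80/89 16/17 2784/1513 64/1513 3 2 E
1 160/173 32/17 8256/2941 2816/2941 4 2 S
2 40/17 40/17 80/17 0 4 1 W
3 160/73 160/153 36160/11169 -12800/11169 3 1 N
4 80/89 16/17 2784/1513 64/1513 3 2 E
5 160/173 32/17 8256/2941 2816/2941 4 2 S
final 4 1 W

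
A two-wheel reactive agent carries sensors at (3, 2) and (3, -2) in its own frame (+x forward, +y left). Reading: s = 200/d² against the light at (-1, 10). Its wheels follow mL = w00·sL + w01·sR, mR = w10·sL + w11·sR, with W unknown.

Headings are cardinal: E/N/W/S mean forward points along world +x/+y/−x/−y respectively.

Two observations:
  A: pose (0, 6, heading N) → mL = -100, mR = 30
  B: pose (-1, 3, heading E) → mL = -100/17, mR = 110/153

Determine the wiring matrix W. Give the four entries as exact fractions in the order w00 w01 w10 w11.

-1 0 1/2 -1

obs A: pose=(0,6,N) → sL=100, sR=20, mL=-100, mR=30
obs B: pose=(-1,3,E) → sL=100/17, sR=20/9, mL=-100/17, mR=110/153
sensor matrix S = [[100, 20], [100/17, 20/9]]; det S = 16000/153
solve [mL_A; mL_B] = S·[w00; w01] and [mR_A; mR_B] = S·[w10; w11]:
  w00 = -1, w01 = 0, w10 = 1/2, w11 = -1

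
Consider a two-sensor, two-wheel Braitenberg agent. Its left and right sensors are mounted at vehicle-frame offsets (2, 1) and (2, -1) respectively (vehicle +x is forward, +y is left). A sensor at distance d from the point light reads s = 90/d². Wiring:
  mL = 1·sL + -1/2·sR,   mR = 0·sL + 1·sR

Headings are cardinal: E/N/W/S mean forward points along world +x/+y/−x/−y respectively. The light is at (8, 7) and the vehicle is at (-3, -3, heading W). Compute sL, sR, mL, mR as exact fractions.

left sensor world pos  = (-5, -4); dL² = 290
right sensor world pos = (-5, -2); dR² = 250
sL = 90/290 = 9/29
sR = 90/250 = 9/25
mL = 1·sL + -1/2·sR = 189/1450
mR = 0·sL + 1·sR = 9/25

9/29 9/25 189/1450 9/25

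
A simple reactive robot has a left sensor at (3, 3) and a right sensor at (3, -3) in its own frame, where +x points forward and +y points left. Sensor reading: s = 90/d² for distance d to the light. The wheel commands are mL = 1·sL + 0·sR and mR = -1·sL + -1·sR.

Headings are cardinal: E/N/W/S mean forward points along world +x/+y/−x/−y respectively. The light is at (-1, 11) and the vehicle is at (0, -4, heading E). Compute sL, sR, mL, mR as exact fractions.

9/16 9/34 9/16 -225/272

left sensor world pos  = (3, -1); dL² = 160
right sensor world pos = (3, -7); dR² = 340
sL = 90/160 = 9/16
sR = 90/340 = 9/34
mL = 1·sL + 0·sR = 9/16
mR = -1·sL + -1·sR = -225/272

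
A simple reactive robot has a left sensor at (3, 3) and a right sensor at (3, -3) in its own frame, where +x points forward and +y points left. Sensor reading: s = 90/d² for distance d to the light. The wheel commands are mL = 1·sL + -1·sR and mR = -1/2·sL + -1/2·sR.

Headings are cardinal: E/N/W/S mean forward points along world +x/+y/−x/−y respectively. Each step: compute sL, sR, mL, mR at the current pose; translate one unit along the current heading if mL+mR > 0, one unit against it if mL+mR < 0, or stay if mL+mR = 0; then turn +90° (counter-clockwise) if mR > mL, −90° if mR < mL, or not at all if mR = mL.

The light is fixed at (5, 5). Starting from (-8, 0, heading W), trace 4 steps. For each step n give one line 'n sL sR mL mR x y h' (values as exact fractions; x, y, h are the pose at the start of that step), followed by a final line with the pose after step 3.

0 9/32 9/26 -27/416 -261/832 -8 0 W
1 90/229 18/17 -2592/3893 -2826/3893 -7 0 N
2 1 5/9 4/9 -7/9 -7 -1 E
3 90/181 90/337 14040/60997 -23310/60997 -8 -1 S
final -8 0 W

n=0: pose=(-8,0,W); sL=9/32, sR=9/26; mL=-27/416, mR=-261/832; mL+mR=-315/832 → advance -1; mR−mL=-207/832 → turn -1·90°
n=1: pose=(-7,0,N); sL=90/229, sR=18/17; mL=-2592/3893, mR=-2826/3893; mL+mR=-5418/3893 → advance -1; mR−mL=-234/3893 → turn -1·90°
n=2: pose=(-7,-1,E); sL=1, sR=5/9; mL=4/9, mR=-7/9; mL+mR=-1/3 → advance -1; mR−mL=-11/9 → turn -1·90°
n=3: pose=(-8,-1,S); sL=90/181, sR=90/337; mL=14040/60997, mR=-23310/60997; mL+mR=-9270/60997 → advance -1; mR−mL=-37350/60997 → turn -1·90°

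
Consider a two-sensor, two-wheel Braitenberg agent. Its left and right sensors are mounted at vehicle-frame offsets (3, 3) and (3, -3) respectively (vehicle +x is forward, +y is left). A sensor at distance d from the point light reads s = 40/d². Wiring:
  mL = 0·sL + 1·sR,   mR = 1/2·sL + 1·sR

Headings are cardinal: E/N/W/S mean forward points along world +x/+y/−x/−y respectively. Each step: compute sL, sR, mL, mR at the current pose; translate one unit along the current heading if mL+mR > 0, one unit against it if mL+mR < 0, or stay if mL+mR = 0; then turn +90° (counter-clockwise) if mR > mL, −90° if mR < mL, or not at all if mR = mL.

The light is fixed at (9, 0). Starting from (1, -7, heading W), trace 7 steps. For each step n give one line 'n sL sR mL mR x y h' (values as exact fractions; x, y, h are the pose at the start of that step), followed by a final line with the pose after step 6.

n=0: pose=(1,-7,W); sL=40/221, sR=40/137; mL=40/137, mR=11580/30277; mL+mR=20420/30277 → advance +1; mR−mL=20/221 → turn +1·90°
n=1: pose=(0,-7,S); sL=5/17, sR=10/61; mL=10/61, mR=645/2074; mL+mR=985/2074 → advance +1; mR−mL=5/34 → turn +1·90°
n=2: pose=(0,-8,E); sL=40/61, sR=40/157; mL=40/157, mR=5580/9577; mL+mR=8020/9577 → advance +1; mR−mL=20/61 → turn +1·90°
n=3: pose=(1,-8,N); sL=20/73, sR=4/5; mL=4/5, mR=342/365; mL+mR=634/365 → advance +1; mR−mL=10/73 → turn +1·90°
n=4: pose=(1,-7,W); sL=40/221, sR=40/137; mL=40/137, mR=11580/30277; mL+mR=20420/30277 → advance +1; mR−mL=20/221 → turn +1·90°
n=5: pose=(0,-7,S); sL=5/17, sR=10/61; mL=10/61, mR=645/2074; mL+mR=985/2074 → advance +1; mR−mL=5/34 → turn +1·90°
n=6: pose=(0,-8,E); sL=40/61, sR=40/157; mL=40/157, mR=5580/9577; mL+mR=8020/9577 → advance +1; mR−mL=20/61 → turn +1·90°

0 40/221 40/137 40/137 11580/30277 1 -7 W
1 5/17 10/61 10/61 645/2074 0 -7 S
2 40/61 40/157 40/157 5580/9577 0 -8 E
3 20/73 4/5 4/5 342/365 1 -8 N
4 40/221 40/137 40/137 11580/30277 1 -7 W
5 5/17 10/61 10/61 645/2074 0 -7 S
6 40/61 40/157 40/157 5580/9577 0 -8 E
final 1 -8 N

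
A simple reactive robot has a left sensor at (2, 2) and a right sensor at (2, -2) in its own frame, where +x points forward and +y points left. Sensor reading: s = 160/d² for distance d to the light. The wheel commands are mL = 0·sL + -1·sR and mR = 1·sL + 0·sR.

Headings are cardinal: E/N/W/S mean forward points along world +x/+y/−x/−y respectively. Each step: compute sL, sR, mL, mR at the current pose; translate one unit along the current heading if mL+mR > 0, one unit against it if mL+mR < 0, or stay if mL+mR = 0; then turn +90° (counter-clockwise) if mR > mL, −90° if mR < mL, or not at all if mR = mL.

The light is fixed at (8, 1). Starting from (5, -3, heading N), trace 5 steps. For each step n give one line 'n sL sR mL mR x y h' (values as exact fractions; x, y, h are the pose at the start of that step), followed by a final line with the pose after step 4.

0 160/29 32 -32 160/29 5 -3 N
1 80/37 80/17 -80/17 80/37 5 -4 W
2 160/49 32/13 -32/13 160/49 6 -4 S
3 10 5/2 -5/2 10 6 -5 E
4 32/5 160/17 -160/17 32/5 7 -5 N
final 7 -6 W

n=0: pose=(5,-3,N); sL=160/29, sR=32; mL=-32, mR=160/29; mL+mR=-768/29 → advance -1; mR−mL=1088/29 → turn +1·90°
n=1: pose=(5,-4,W); sL=80/37, sR=80/17; mL=-80/17, mR=80/37; mL+mR=-1600/629 → advance -1; mR−mL=4320/629 → turn +1·90°
n=2: pose=(6,-4,S); sL=160/49, sR=32/13; mL=-32/13, mR=160/49; mL+mR=512/637 → advance +1; mR−mL=3648/637 → turn +1·90°
n=3: pose=(6,-5,E); sL=10, sR=5/2; mL=-5/2, mR=10; mL+mR=15/2 → advance +1; mR−mL=25/2 → turn +1·90°
n=4: pose=(7,-5,N); sL=32/5, sR=160/17; mL=-160/17, mR=32/5; mL+mR=-256/85 → advance -1; mR−mL=1344/85 → turn +1·90°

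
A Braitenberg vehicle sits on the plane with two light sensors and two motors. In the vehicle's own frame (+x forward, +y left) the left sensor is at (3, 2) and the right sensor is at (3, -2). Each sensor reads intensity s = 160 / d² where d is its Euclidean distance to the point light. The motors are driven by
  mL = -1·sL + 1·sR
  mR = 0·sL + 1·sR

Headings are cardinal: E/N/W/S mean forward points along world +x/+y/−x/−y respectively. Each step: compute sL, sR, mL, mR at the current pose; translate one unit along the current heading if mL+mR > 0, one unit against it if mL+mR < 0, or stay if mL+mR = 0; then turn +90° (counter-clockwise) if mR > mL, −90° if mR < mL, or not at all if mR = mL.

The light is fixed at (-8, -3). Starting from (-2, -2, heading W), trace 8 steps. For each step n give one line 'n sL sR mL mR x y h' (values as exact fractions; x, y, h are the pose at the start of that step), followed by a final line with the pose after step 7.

n=0: pose=(-2,-2,W); sL=16, sR=80/9; mL=-64/9, mR=80/9; mL+mR=16/9 → advance +1; mR−mL=16 → turn +1·90°
n=1: pose=(-3,-2,S); sL=160/53, sR=160/13; mL=6400/689, mR=160/13; mL+mR=14880/689 → advance +1; mR−mL=160/53 → turn +1·90°
n=2: pose=(-3,-3,E); sL=40/17, sR=40/17; mL=0, mR=40/17; mL+mR=40/17 → advance +1; mR−mL=40/17 → turn +1·90°
n=3: pose=(-2,-3,N); sL=32/5, sR=160/73; mL=-1536/365, mR=160/73; mL+mR=-736/365 → advance -1; mR−mL=32/5 → turn +1·90°
n=4: pose=(-2,-4,W); sL=80/9, sR=16; mL=64/9, mR=16; mL+mR=208/9 → advance +1; mR−mL=80/9 → turn +1·90°
n=5: pose=(-3,-4,S); sL=32/13, sR=32/5; mL=256/65, mR=32/5; mL+mR=672/65 → advance +1; mR−mL=32/13 → turn +1·90°
n=6: pose=(-3,-5,E); sL=5/2, sR=2; mL=-1/2, mR=2; mL+mR=3/2 → advance +1; mR−mL=5/2 → turn +1·90°
n=7: pose=(-2,-5,N); sL=160/17, sR=32/13; mL=-1536/221, mR=32/13; mL+mR=-992/221 → advance -1; mR−mL=160/17 → turn +1·90°

0 16 80/9 -64/9 80/9 -2 -2 W
1 160/53 160/13 6400/689 160/13 -3 -2 S
2 40/17 40/17 0 40/17 -3 -3 E
3 32/5 160/73 -1536/365 160/73 -2 -3 N
4 80/9 16 64/9 16 -2 -4 W
5 32/13 32/5 256/65 32/5 -3 -4 S
6 5/2 2 -1/2 2 -3 -5 E
7 160/17 32/13 -1536/221 32/13 -2 -5 N
final -2 -6 W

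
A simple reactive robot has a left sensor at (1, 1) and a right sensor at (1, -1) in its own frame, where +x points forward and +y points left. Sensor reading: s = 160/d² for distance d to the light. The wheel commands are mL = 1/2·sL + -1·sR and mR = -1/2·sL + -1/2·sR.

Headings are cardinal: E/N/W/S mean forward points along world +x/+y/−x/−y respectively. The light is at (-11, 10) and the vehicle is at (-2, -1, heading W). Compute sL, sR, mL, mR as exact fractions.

left sensor world pos  = (-3, -2); dL² = 208
right sensor world pos = (-3, 0); dR² = 164
sL = 160/208 = 10/13
sR = 160/164 = 40/41
mL = 1/2·sL + -1·sR = -315/533
mR = -1/2·sL + -1/2·sR = -465/533

10/13 40/41 -315/533 -465/533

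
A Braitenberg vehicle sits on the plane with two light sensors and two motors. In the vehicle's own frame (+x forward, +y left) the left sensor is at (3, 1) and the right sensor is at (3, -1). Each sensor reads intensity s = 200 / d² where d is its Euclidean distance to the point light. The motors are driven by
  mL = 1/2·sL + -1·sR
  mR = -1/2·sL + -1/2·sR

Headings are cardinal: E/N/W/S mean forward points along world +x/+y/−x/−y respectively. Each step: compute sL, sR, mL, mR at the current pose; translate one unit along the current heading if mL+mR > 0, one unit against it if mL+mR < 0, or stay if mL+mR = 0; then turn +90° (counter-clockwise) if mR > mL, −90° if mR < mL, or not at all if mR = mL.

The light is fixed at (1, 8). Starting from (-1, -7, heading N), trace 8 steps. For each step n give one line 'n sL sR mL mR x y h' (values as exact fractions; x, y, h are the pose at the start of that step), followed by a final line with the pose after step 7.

n=0: pose=(-1,-7,N); sL=200/153, sR=40/29; mL=-3220/4437, mR=-5960/4437; mL+mR=-60/29 → advance -1; mR−mL=-2740/4437 → turn -1·90°
n=1: pose=(-1,-8,E); sL=100/113, sR=20/29; mL=-810/3277, mR=-2580/3277; mL+mR=-30/29 → advance -1; mR−mL=-1770/3277 → turn -1·90°
n=2: pose=(-2,-8,S); sL=40/73, sR=200/377; mL=-7060/27521, mR=-14840/27521; mL+mR=-300/377 → advance -1; mR−mL=-7780/27521 → turn -1·90°
n=3: pose=(-2,-7,W); sL=50/73, sR=25/29; mL=-1100/2117, mR=-3275/4234; mL+mR=-75/58 → advance -1; mR−mL=-1075/4234 → turn -1·90°
n=4: pose=(-1,-7,N); sL=200/153, sR=40/29; mL=-3220/4437, mR=-5960/4437; mL+mR=-60/29 → advance -1; mR−mL=-2740/4437 → turn -1·90°
n=5: pose=(-1,-8,E); sL=100/113, sR=20/29; mL=-810/3277, mR=-2580/3277; mL+mR=-30/29 → advance -1; mR−mL=-1770/3277 → turn -1·90°
n=6: pose=(-2,-8,S); sL=40/73, sR=200/377; mL=-7060/27521, mR=-14840/27521; mL+mR=-300/377 → advance -1; mR−mL=-7780/27521 → turn -1·90°
n=7: pose=(-2,-7,W); sL=50/73, sR=25/29; mL=-1100/2117, mR=-3275/4234; mL+mR=-75/58 → advance -1; mR−mL=-1075/4234 → turn -1·90°

0 200/153 40/29 -3220/4437 -5960/4437 -1 -7 N
1 100/113 20/29 -810/3277 -2580/3277 -1 -8 E
2 40/73 200/377 -7060/27521 -14840/27521 -2 -8 S
3 50/73 25/29 -1100/2117 -3275/4234 -2 -7 W
4 200/153 40/29 -3220/4437 -5960/4437 -1 -7 N
5 100/113 20/29 -810/3277 -2580/3277 -1 -8 E
6 40/73 200/377 -7060/27521 -14840/27521 -2 -8 S
7 50/73 25/29 -1100/2117 -3275/4234 -2 -7 W
final -1 -7 N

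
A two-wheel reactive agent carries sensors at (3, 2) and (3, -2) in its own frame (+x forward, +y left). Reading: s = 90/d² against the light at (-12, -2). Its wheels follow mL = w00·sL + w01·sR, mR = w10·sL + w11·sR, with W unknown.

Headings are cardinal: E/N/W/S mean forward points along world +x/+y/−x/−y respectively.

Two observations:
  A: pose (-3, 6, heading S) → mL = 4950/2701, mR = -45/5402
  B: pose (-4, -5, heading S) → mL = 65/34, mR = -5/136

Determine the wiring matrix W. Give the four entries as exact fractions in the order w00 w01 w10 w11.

1 1 -1 1/2

obs A: pose=(-3,6,S) → sL=45/73, sR=45/37, mL=4950/2701, mR=-45/5402
obs B: pose=(-4,-5,S) → sL=45/68, sR=5/4, mL=65/34, mR=-5/136
sensor matrix S = [[45/73, 45/37], [45/68, 5/4]]; det S = -1575/45917
solve [mL_A; mL_B] = S·[w00; w01] and [mR_A; mR_B] = S·[w10; w11]:
  w00 = 1, w01 = 1, w10 = -1, w11 = 1/2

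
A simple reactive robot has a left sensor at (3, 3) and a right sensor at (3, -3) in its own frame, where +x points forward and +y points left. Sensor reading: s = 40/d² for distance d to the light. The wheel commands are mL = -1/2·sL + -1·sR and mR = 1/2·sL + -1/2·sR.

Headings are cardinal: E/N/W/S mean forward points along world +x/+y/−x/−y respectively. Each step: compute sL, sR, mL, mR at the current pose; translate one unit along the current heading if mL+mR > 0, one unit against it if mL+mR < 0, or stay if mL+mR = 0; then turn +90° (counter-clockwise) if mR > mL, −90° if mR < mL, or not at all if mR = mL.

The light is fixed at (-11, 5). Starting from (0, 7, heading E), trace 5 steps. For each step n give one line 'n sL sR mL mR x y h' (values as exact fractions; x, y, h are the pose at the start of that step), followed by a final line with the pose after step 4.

n=0: pose=(0,7,E); sL=40/221, sR=40/197; mL=-12780/43537, mR=-480/43537; mL+mR=-60/197 → advance -1; mR−mL=12300/43537 → turn +1·90°
n=1: pose=(-1,7,N); sL=20/37, sR=20/97; mL=-1710/3589, mR=600/3589; mL+mR=-30/97 → advance -1; mR−mL=2310/3589 → turn +1·90°
n=2: pose=(-1,6,W); sL=40/53, sR=8/13; mL=-684/689, mR=48/689; mL+mR=-12/13 → advance -1; mR−mL=732/689 → turn +1·90°
n=3: pose=(0,6,S); sL=1/5, sR=10/17; mL=-117/170, mR=-33/170; mL+mR=-15/17 → advance -1; mR−mL=42/85 → turn +1·90°
n=4: pose=(0,7,E); sL=40/221, sR=40/197; mL=-12780/43537, mR=-480/43537; mL+mR=-60/197 → advance -1; mR−mL=12300/43537 → turn +1·90°

0 40/221 40/197 -12780/43537 -480/43537 0 7 E
1 20/37 20/97 -1710/3589 600/3589 -1 7 N
2 40/53 8/13 -684/689 48/689 -1 6 W
3 1/5 10/17 -117/170 -33/170 0 6 S
4 40/221 40/197 -12780/43537 -480/43537 0 7 E
final -1 7 N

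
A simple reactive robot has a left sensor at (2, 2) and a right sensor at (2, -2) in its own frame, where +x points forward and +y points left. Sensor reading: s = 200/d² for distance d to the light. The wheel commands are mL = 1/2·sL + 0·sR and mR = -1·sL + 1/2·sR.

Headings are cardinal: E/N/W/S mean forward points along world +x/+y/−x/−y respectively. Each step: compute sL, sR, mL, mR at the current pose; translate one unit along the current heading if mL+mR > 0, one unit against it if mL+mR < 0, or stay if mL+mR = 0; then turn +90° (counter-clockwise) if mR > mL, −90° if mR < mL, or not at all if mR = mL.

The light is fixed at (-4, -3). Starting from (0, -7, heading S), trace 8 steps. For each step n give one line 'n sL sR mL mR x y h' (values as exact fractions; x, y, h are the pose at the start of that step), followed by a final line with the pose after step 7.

n=0: pose=(0,-7,S); sL=25/9, sR=5; mL=25/18, mR=-5/18; mL+mR=10/9 → advance +1; mR−mL=-5/3 → turn -1·90°
n=1: pose=(0,-8,W); sL=200/53, sR=200/13; mL=100/53, mR=2700/689; mL+mR=4000/689 → advance +1; mR−mL=1400/689 → turn +1·90°
n=2: pose=(-1,-8,S); sL=100/37, sR=4; mL=50/37, mR=-26/37; mL+mR=24/37 → advance +1; mR−mL=-76/37 → turn -1·90°
n=3: pose=(-1,-9,W); sL=40/13, sR=200/17; mL=20/13, mR=620/221; mL+mR=960/221 → advance +1; mR−mL=280/221 → turn +1·90°
n=4: pose=(-2,-9,S); sL=5/2, sR=25/8; mL=5/4, mR=-15/16; mL+mR=5/16 → advance +1; mR−mL=-35/16 → turn -1·90°
n=5: pose=(-2,-10,W); sL=200/81, sR=8; mL=100/81, mR=124/81; mL+mR=224/81 → advance +1; mR−mL=8/27 → turn +1·90°
n=6: pose=(-3,-10,S); sL=20/9, sR=100/41; mL=10/9, mR=-370/369; mL+mR=40/369 → advance +1; mR−mL=-260/123 → turn -1·90°
n=7: pose=(-3,-11,W); sL=200/101, sR=200/37; mL=100/101, mR=2700/3737; mL+mR=6400/3737 → advance +1; mR−mL=-1000/3737 → turn -1·90°

0 25/9 5 25/18 -5/18 0 -7 S
1 200/53 200/13 100/53 2700/689 0 -8 W
2 100/37 4 50/37 -26/37 -1 -8 S
3 40/13 200/17 20/13 620/221 -1 -9 W
4 5/2 25/8 5/4 -15/16 -2 -9 S
5 200/81 8 100/81 124/81 -2 -10 W
6 20/9 100/41 10/9 -370/369 -3 -10 S
7 200/101 200/37 100/101 2700/3737 -3 -11 W
final -4 -11 N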